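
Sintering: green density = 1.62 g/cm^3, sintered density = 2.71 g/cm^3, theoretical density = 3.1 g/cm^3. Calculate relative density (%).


Relative = 2.71 / 3.1 * 100 = 87.4%

87.4


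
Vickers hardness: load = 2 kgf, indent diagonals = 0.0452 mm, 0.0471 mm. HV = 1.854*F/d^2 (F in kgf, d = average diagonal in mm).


d_avg = (0.0452+0.0471)/2 = 0.04615 mm
HV = 1.854*2/0.04615^2 = 1741

1741


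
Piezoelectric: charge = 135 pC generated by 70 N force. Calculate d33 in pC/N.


d33 = 135 / 70 = 1.9 pC/N

1.9


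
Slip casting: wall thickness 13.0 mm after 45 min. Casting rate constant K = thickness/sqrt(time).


K = 13.0 / sqrt(45) = 13.0 / 6.7082 = 1.938 mm/min^0.5

1.938


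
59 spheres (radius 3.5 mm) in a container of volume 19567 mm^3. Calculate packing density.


V_sphere = 4/3*pi*3.5^3 = 179.5944 mm^3
Total V = 59*179.5944 = 10596.0696 mm^3
PD = 10596.0696 / 19567 = 0.542

0.542


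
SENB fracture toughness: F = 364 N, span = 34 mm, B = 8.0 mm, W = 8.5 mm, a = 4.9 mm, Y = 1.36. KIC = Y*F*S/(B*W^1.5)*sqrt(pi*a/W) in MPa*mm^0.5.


KIC = 1.36*364*34/(8.0*8.5^1.5)*sqrt(pi*4.9/8.5) = 114.25

114.25


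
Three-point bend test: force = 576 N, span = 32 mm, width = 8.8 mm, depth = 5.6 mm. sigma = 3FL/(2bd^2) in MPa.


sigma = 3*576*32/(2*8.8*5.6^2) = 100.2 MPa

100.2


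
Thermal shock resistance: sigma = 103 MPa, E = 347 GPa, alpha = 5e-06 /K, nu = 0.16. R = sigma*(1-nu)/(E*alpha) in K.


R = 103*(1-0.16)/(347*1000*5e-06) = 50 K

50


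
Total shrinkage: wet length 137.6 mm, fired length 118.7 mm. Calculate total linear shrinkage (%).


TS = (137.6 - 118.7) / 137.6 * 100 = 13.74%

13.74


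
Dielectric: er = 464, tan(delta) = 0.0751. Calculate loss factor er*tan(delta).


Loss = 464 * 0.0751 = 34.846

34.846


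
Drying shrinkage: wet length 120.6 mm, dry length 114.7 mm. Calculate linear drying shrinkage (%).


DS = (120.6 - 114.7) / 120.6 * 100 = 4.89%

4.89


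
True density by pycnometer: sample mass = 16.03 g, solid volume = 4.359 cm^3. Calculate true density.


TD = 16.03 / 4.359 = 3.677 g/cm^3

3.677


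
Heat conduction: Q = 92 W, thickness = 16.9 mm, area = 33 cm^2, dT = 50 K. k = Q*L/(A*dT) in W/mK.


k = 92*16.9/1000/(33/10000*50) = 9.42 W/mK

9.42


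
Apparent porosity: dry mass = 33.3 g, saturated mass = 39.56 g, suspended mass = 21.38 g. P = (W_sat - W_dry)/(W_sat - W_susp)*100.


P = (39.56 - 33.3) / (39.56 - 21.38) * 100 = 6.26 / 18.18 * 100 = 34.4%

34.4


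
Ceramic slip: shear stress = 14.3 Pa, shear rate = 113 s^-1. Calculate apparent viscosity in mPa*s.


eta = tau/gamma * 1000 = 14.3/113 * 1000 = 126.5 mPa*s

126.5


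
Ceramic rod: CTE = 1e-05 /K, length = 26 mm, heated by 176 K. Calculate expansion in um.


dL = 1e-05 * 26 * 176 * 1000 = 45.76 um

45.76


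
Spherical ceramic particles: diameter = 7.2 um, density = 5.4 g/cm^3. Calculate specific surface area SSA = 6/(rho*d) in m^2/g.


SSA = 6 / (5.4 * 7.2) = 0.154 m^2/g

0.154


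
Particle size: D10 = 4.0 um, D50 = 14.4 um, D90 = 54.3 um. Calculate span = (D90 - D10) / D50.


Span = (54.3 - 4.0) / 14.4 = 50.3 / 14.4 = 3.493

3.493


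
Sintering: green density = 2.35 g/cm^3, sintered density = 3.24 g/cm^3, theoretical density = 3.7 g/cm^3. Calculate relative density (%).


Relative = 3.24 / 3.7 * 100 = 87.6%

87.6


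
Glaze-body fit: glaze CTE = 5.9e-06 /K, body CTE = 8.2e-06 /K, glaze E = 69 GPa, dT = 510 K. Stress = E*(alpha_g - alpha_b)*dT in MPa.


Stress = 69*1000*(5.9e-06 - 8.2e-06)*510 = -80.9 MPa

-80.9


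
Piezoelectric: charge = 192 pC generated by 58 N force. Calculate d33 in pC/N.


d33 = 192 / 58 = 3.3 pC/N

3.3


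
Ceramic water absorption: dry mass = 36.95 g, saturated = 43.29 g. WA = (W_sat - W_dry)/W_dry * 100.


WA = (43.29 - 36.95) / 36.95 * 100 = 17.16%

17.16


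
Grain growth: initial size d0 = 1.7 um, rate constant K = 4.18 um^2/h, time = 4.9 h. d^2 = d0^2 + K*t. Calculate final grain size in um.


d^2 = 1.7^2 + 4.18*4.9 = 23.372
d = sqrt(23.372) = 4.83 um

4.83


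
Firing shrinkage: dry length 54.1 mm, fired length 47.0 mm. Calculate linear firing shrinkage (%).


FS = (54.1 - 47.0) / 54.1 * 100 = 13.12%

13.12


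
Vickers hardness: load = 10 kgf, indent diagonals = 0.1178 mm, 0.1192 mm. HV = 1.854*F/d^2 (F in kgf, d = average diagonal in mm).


d_avg = (0.1178+0.1192)/2 = 0.1185 mm
HV = 1.854*10/0.1185^2 = 1320

1320


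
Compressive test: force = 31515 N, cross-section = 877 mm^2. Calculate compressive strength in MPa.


CS = 31515 / 877 = 35.9 MPa

35.9


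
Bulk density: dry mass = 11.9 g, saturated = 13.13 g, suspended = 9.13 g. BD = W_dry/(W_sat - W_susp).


BD = 11.9 / (13.13 - 9.13) = 11.9 / 4.0 = 2.975 g/cm^3

2.975


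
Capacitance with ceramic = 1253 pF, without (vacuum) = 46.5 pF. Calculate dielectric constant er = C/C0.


er = 1253 / 46.5 = 26.95

26.95


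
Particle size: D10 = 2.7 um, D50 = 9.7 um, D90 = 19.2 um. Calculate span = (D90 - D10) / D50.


Span = (19.2 - 2.7) / 9.7 = 16.5 / 9.7 = 1.701

1.701


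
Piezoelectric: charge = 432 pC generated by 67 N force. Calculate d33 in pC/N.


d33 = 432 / 67 = 6.4 pC/N

6.4


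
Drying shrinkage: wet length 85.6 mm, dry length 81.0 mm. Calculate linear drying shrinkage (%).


DS = (85.6 - 81.0) / 85.6 * 100 = 5.37%

5.37


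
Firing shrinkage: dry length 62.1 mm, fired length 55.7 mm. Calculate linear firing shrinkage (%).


FS = (62.1 - 55.7) / 62.1 * 100 = 10.31%

10.31


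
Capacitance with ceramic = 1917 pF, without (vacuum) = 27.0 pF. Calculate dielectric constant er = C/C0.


er = 1917 / 27.0 = 71.0

71.0


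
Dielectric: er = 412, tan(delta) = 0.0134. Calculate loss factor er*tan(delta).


Loss = 412 * 0.0134 = 5.521

5.521


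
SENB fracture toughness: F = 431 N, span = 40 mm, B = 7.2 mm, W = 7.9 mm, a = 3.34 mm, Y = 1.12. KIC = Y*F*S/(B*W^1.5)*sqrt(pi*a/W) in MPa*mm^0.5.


KIC = 1.12*431*40/(7.2*7.9^1.5)*sqrt(pi*3.34/7.9) = 139.19

139.19


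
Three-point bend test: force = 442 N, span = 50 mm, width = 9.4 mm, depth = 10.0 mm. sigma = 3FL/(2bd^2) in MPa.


sigma = 3*442*50/(2*9.4*10.0^2) = 35.3 MPa

35.3


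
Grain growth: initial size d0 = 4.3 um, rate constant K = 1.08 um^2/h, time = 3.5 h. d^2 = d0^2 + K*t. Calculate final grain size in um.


d^2 = 4.3^2 + 1.08*3.5 = 22.27
d = sqrt(22.27) = 4.72 um

4.72


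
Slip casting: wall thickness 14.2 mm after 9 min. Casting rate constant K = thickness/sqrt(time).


K = 14.2 / sqrt(9) = 14.2 / 3.0 = 4.733 mm/min^0.5

4.733


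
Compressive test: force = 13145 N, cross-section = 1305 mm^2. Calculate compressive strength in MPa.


CS = 13145 / 1305 = 10.1 MPa

10.1


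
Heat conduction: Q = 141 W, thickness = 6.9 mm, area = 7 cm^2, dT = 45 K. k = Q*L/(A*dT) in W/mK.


k = 141*6.9/1000/(7/10000*45) = 30.89 W/mK

30.89


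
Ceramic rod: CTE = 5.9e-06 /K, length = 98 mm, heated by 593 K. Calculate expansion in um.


dL = 5.9e-06 * 98 * 593 * 1000 = 342.873 um

342.873


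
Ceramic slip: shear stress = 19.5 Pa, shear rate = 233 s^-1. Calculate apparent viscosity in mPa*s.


eta = tau/gamma * 1000 = 19.5/233 * 1000 = 83.7 mPa*s

83.7


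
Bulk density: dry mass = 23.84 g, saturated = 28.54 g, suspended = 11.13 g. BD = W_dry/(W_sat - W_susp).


BD = 23.84 / (28.54 - 11.13) = 23.84 / 17.41 = 1.369 g/cm^3

1.369


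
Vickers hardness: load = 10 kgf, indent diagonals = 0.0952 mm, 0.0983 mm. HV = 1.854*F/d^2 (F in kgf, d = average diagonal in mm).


d_avg = (0.0952+0.0983)/2 = 0.09675 mm
HV = 1.854*10/0.09675^2 = 1981

1981


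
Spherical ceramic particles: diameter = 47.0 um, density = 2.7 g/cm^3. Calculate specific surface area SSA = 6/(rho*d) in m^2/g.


SSA = 6 / (2.7 * 47.0) = 0.047 m^2/g

0.047


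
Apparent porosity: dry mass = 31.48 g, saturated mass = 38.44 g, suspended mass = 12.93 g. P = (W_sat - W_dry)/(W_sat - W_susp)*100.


P = (38.44 - 31.48) / (38.44 - 12.93) * 100 = 6.96 / 25.51 * 100 = 27.3%

27.3


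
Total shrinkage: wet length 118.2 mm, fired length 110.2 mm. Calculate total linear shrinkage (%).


TS = (118.2 - 110.2) / 118.2 * 100 = 6.77%

6.77


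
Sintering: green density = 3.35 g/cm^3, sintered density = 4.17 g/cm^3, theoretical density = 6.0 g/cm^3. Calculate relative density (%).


Relative = 4.17 / 6.0 * 100 = 69.5%

69.5


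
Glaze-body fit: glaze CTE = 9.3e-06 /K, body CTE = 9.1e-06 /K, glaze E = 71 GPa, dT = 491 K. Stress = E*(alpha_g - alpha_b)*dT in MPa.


Stress = 71*1000*(9.3e-06 - 9.1e-06)*491 = 7.0 MPa

7.0


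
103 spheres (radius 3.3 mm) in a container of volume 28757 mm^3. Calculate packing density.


V_sphere = 4/3*pi*3.3^3 = 150.5326 mm^3
Total V = 103*150.5326 = 15504.8578 mm^3
PD = 15504.8578 / 28757 = 0.539

0.539


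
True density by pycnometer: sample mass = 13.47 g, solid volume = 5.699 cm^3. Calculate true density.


TD = 13.47 / 5.699 = 2.364 g/cm^3

2.364


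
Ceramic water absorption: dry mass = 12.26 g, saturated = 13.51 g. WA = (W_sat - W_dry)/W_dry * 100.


WA = (13.51 - 12.26) / 12.26 * 100 = 10.2%

10.2


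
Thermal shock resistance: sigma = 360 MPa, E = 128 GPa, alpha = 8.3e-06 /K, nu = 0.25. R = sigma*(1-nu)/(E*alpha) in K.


R = 360*(1-0.25)/(128*1000*8.3e-06) = 254 K

254


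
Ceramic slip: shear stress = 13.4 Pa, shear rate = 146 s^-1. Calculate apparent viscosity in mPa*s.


eta = tau/gamma * 1000 = 13.4/146 * 1000 = 91.8 mPa*s

91.8


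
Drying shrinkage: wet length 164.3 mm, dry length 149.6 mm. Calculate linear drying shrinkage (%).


DS = (164.3 - 149.6) / 164.3 * 100 = 8.95%

8.95


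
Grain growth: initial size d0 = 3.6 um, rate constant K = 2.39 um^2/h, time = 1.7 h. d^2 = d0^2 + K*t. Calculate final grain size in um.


d^2 = 3.6^2 + 2.39*1.7 = 17.023
d = sqrt(17.023) = 4.13 um

4.13


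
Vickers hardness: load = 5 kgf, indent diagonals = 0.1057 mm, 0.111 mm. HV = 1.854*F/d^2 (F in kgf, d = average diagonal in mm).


d_avg = (0.1057+0.111)/2 = 0.10835 mm
HV = 1.854*5/0.10835^2 = 790

790


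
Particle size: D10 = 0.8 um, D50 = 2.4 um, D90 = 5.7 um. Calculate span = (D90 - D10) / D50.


Span = (5.7 - 0.8) / 2.4 = 4.9 / 2.4 = 2.042

2.042


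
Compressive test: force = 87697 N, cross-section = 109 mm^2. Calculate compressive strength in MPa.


CS = 87697 / 109 = 804.6 MPa

804.6


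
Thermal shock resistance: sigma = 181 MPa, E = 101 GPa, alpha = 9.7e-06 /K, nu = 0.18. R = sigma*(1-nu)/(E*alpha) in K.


R = 181*(1-0.18)/(101*1000*9.7e-06) = 151 K

151


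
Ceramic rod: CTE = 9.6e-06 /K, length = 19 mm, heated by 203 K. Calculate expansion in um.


dL = 9.6e-06 * 19 * 203 * 1000 = 37.027 um

37.027


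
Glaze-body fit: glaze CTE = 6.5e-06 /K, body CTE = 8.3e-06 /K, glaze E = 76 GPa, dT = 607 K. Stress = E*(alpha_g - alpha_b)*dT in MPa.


Stress = 76*1000*(6.5e-06 - 8.3e-06)*607 = -83.0 MPa

-83.0


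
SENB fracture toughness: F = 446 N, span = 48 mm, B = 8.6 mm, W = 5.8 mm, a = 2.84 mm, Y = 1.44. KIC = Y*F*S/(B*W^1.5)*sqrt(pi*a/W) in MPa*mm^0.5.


KIC = 1.44*446*48/(8.6*5.8^1.5)*sqrt(pi*2.84/5.8) = 318.29

318.29


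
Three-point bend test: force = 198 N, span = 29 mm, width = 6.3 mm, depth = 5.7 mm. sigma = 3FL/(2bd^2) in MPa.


sigma = 3*198*29/(2*6.3*5.7^2) = 42.1 MPa

42.1


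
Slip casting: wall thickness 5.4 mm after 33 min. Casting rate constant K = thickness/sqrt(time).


K = 5.4 / sqrt(33) = 5.4 / 5.7446 = 0.94 mm/min^0.5

0.94


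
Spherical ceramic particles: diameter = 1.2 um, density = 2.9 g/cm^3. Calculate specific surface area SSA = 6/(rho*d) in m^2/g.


SSA = 6 / (2.9 * 1.2) = 1.724 m^2/g

1.724


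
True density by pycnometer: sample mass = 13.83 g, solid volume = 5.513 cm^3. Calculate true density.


TD = 13.83 / 5.513 = 2.509 g/cm^3

2.509


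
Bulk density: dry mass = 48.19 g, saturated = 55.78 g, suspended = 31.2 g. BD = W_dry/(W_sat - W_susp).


BD = 48.19 / (55.78 - 31.2) = 48.19 / 24.58 = 1.961 g/cm^3

1.961


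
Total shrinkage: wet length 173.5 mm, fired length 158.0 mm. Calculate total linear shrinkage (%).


TS = (173.5 - 158.0) / 173.5 * 100 = 8.93%

8.93


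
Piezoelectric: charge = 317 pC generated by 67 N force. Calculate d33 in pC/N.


d33 = 317 / 67 = 4.7 pC/N

4.7


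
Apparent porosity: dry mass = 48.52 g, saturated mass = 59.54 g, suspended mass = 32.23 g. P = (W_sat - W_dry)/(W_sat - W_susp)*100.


P = (59.54 - 48.52) / (59.54 - 32.23) * 100 = 11.02 / 27.31 * 100 = 40.4%

40.4


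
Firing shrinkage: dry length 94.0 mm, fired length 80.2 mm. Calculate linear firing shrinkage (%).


FS = (94.0 - 80.2) / 94.0 * 100 = 14.68%

14.68


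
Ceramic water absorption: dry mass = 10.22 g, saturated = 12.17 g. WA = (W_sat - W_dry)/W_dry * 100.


WA = (12.17 - 10.22) / 10.22 * 100 = 19.08%

19.08


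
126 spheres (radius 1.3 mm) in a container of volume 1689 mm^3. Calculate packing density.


V_sphere = 4/3*pi*1.3^3 = 9.2028 mm^3
Total V = 126*9.2028 = 1159.5528 mm^3
PD = 1159.5528 / 1689 = 0.687

0.687


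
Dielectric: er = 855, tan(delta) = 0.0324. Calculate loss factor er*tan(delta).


Loss = 855 * 0.0324 = 27.702

27.702


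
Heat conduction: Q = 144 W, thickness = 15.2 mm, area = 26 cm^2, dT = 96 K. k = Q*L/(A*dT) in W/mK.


k = 144*15.2/1000/(26/10000*96) = 8.77 W/mK

8.77


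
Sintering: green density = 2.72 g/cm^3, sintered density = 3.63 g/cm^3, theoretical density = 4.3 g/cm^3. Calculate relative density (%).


Relative = 3.63 / 4.3 * 100 = 84.4%

84.4


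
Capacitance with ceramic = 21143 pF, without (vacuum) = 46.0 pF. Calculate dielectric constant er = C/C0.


er = 21143 / 46.0 = 459.63

459.63


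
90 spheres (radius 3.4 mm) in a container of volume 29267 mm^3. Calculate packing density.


V_sphere = 4/3*pi*3.4^3 = 164.6362 mm^3
Total V = 90*164.6362 = 14817.258 mm^3
PD = 14817.258 / 29267 = 0.506

0.506


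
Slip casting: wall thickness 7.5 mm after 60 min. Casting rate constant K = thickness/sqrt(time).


K = 7.5 / sqrt(60) = 7.5 / 7.746 = 0.968 mm/min^0.5

0.968


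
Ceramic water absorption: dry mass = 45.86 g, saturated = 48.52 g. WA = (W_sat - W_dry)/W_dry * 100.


WA = (48.52 - 45.86) / 45.86 * 100 = 5.8%

5.8


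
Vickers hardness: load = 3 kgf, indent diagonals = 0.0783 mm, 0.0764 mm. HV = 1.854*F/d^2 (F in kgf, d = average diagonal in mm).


d_avg = (0.0783+0.0764)/2 = 0.07735 mm
HV = 1.854*3/0.07735^2 = 930

930


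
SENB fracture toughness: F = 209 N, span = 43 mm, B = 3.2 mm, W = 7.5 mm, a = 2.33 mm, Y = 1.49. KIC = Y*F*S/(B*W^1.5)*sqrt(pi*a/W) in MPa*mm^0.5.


KIC = 1.49*209*43/(3.2*7.5^1.5)*sqrt(pi*2.33/7.5) = 201.27

201.27


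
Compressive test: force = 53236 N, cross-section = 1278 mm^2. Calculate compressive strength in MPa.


CS = 53236 / 1278 = 41.7 MPa

41.7


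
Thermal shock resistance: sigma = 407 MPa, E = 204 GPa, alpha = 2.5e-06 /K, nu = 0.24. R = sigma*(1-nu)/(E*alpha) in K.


R = 407*(1-0.24)/(204*1000*2.5e-06) = 607 K

607


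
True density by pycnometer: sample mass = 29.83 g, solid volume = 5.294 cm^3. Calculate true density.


TD = 29.83 / 5.294 = 5.635 g/cm^3

5.635


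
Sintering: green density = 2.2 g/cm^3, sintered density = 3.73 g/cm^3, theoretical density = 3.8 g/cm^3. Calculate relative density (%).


Relative = 3.73 / 3.8 * 100 = 98.2%

98.2


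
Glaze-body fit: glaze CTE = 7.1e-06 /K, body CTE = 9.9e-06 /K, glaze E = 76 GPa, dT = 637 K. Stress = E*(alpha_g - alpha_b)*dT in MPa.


Stress = 76*1000*(7.1e-06 - 9.9e-06)*637 = -135.6 MPa

-135.6


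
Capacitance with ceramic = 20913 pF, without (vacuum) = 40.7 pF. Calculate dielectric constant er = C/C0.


er = 20913 / 40.7 = 513.83

513.83


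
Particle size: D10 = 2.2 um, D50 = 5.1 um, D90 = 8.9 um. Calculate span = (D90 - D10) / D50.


Span = (8.9 - 2.2) / 5.1 = 6.7 / 5.1 = 1.314

1.314


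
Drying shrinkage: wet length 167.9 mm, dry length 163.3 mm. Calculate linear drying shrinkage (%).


DS = (167.9 - 163.3) / 167.9 * 100 = 2.74%

2.74


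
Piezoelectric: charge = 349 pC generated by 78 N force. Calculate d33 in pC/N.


d33 = 349 / 78 = 4.5 pC/N

4.5


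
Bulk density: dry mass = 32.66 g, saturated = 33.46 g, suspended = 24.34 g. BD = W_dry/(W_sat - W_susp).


BD = 32.66 / (33.46 - 24.34) = 32.66 / 9.12 = 3.581 g/cm^3

3.581


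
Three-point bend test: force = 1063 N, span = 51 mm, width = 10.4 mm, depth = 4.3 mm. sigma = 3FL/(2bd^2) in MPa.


sigma = 3*1063*51/(2*10.4*4.3^2) = 422.9 MPa

422.9


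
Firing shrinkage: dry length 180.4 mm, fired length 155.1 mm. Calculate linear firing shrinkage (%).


FS = (180.4 - 155.1) / 180.4 * 100 = 14.02%

14.02


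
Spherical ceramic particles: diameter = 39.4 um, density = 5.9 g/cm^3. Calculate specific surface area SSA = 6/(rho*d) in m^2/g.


SSA = 6 / (5.9 * 39.4) = 0.026 m^2/g

0.026


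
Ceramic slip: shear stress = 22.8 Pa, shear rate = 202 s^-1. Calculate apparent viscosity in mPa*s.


eta = tau/gamma * 1000 = 22.8/202 * 1000 = 112.9 mPa*s

112.9


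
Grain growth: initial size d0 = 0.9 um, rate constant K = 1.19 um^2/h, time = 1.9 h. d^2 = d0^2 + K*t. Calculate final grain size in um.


d^2 = 0.9^2 + 1.19*1.9 = 3.071
d = sqrt(3.071) = 1.75 um

1.75


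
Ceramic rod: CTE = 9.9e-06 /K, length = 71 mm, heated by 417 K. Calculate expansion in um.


dL = 9.9e-06 * 71 * 417 * 1000 = 293.109 um

293.109


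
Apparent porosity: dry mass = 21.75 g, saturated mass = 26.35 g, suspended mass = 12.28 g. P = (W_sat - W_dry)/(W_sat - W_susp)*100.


P = (26.35 - 21.75) / (26.35 - 12.28) * 100 = 4.6 / 14.07 * 100 = 32.7%

32.7


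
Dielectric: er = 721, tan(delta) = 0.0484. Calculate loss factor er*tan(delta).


Loss = 721 * 0.0484 = 34.896

34.896


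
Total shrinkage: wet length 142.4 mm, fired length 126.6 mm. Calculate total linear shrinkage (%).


TS = (142.4 - 126.6) / 142.4 * 100 = 11.1%

11.1


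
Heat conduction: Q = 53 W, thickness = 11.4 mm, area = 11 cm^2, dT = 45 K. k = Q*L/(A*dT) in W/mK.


k = 53*11.4/1000/(11/10000*45) = 12.21 W/mK

12.21


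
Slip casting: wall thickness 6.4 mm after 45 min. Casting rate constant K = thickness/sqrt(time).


K = 6.4 / sqrt(45) = 6.4 / 6.7082 = 0.954 mm/min^0.5

0.954


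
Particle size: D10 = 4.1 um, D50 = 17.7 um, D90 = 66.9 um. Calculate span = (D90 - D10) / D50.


Span = (66.9 - 4.1) / 17.7 = 62.8 / 17.7 = 3.548

3.548


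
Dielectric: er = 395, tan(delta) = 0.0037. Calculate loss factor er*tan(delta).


Loss = 395 * 0.0037 = 1.462

1.462


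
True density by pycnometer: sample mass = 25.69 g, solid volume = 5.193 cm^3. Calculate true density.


TD = 25.69 / 5.193 = 4.947 g/cm^3

4.947


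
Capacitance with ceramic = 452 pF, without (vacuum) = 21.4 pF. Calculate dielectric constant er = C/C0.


er = 452 / 21.4 = 21.12

21.12


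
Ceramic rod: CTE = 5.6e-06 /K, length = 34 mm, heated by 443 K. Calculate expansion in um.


dL = 5.6e-06 * 34 * 443 * 1000 = 84.347 um

84.347


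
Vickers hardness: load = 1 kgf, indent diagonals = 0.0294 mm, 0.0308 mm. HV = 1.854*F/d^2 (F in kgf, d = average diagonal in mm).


d_avg = (0.0294+0.0308)/2 = 0.0301 mm
HV = 1.854*1/0.0301^2 = 2046

2046


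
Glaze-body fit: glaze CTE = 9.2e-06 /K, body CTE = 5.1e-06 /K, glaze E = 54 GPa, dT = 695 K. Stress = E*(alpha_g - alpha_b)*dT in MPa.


Stress = 54*1000*(9.2e-06 - 5.1e-06)*695 = 153.9 MPa

153.9


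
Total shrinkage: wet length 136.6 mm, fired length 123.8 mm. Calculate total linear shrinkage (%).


TS = (136.6 - 123.8) / 136.6 * 100 = 9.37%

9.37


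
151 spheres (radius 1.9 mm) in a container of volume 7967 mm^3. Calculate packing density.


V_sphere = 4/3*pi*1.9^3 = 28.7309 mm^3
Total V = 151*28.7309 = 4338.3659 mm^3
PD = 4338.3659 / 7967 = 0.545

0.545


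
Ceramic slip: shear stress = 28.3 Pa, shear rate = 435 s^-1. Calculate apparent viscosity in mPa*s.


eta = tau/gamma * 1000 = 28.3/435 * 1000 = 65.1 mPa*s

65.1


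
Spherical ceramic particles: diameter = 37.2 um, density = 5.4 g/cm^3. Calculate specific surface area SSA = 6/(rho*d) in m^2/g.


SSA = 6 / (5.4 * 37.2) = 0.03 m^2/g

0.03


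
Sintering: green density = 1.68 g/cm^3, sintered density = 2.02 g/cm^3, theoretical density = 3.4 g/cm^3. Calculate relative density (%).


Relative = 2.02 / 3.4 * 100 = 59.4%

59.4


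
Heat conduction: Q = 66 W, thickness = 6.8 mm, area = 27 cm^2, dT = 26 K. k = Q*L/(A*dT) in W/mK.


k = 66*6.8/1000/(27/10000*26) = 6.39 W/mK

6.39


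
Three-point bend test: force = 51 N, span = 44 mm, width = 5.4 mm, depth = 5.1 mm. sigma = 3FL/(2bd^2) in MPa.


sigma = 3*51*44/(2*5.4*5.1^2) = 24.0 MPa

24.0


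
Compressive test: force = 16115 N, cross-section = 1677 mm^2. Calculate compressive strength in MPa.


CS = 16115 / 1677 = 9.6 MPa

9.6


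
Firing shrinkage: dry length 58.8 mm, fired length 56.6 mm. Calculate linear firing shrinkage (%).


FS = (58.8 - 56.6) / 58.8 * 100 = 3.74%

3.74


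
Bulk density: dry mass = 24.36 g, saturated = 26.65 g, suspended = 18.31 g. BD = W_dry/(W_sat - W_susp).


BD = 24.36 / (26.65 - 18.31) = 24.36 / 8.34 = 2.921 g/cm^3

2.921


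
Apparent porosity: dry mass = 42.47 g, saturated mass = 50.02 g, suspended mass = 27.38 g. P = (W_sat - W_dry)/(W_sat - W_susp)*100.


P = (50.02 - 42.47) / (50.02 - 27.38) * 100 = 7.55 / 22.64 * 100 = 33.3%

33.3


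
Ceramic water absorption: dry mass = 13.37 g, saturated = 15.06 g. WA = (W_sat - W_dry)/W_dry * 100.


WA = (15.06 - 13.37) / 13.37 * 100 = 12.64%

12.64


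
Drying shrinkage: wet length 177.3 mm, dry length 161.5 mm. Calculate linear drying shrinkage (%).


DS = (177.3 - 161.5) / 177.3 * 100 = 8.91%

8.91


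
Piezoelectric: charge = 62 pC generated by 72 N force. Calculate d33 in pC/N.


d33 = 62 / 72 = 0.9 pC/N

0.9


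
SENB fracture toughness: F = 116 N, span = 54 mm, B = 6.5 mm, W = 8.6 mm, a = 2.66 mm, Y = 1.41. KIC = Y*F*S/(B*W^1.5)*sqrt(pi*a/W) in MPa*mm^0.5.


KIC = 1.41*116*54/(6.5*8.6^1.5)*sqrt(pi*2.66/8.6) = 53.11

53.11


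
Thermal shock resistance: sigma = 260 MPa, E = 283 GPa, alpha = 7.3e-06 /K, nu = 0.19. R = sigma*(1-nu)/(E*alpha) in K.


R = 260*(1-0.19)/(283*1000*7.3e-06) = 102 K

102


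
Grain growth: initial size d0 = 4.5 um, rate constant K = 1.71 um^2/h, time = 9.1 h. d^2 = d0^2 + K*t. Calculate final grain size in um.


d^2 = 4.5^2 + 1.71*9.1 = 35.811
d = sqrt(35.811) = 5.98 um

5.98


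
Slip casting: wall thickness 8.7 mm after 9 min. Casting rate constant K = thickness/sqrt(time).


K = 8.7 / sqrt(9) = 8.7 / 3.0 = 2.9 mm/min^0.5

2.9


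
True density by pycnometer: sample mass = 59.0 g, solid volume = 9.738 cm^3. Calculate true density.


TD = 59.0 / 9.738 = 6.059 g/cm^3

6.059


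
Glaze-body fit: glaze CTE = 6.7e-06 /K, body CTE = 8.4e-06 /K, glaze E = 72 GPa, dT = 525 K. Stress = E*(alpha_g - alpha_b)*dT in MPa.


Stress = 72*1000*(6.7e-06 - 8.4e-06)*525 = -64.3 MPa

-64.3


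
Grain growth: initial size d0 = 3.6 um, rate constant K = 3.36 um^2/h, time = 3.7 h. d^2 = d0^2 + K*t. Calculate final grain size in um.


d^2 = 3.6^2 + 3.36*3.7 = 25.392
d = sqrt(25.392) = 5.04 um

5.04


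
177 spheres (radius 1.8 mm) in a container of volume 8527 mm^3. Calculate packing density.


V_sphere = 4/3*pi*1.8^3 = 24.429 mm^3
Total V = 177*24.429 = 4323.933 mm^3
PD = 4323.933 / 8527 = 0.507

0.507


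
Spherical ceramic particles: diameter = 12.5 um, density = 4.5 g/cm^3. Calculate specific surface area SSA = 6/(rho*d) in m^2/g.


SSA = 6 / (4.5 * 12.5) = 0.107 m^2/g

0.107


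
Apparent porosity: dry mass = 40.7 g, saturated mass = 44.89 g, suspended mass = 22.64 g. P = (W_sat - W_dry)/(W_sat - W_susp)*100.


P = (44.89 - 40.7) / (44.89 - 22.64) * 100 = 4.19 / 22.25 * 100 = 18.8%

18.8


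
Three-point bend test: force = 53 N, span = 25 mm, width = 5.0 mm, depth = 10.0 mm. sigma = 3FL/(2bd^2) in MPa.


sigma = 3*53*25/(2*5.0*10.0^2) = 4.0 MPa

4.0


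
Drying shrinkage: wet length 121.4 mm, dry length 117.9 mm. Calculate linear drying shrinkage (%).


DS = (121.4 - 117.9) / 121.4 * 100 = 2.88%

2.88


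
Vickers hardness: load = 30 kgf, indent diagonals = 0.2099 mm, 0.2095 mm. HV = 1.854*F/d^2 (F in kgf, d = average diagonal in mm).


d_avg = (0.2099+0.2095)/2 = 0.2097 mm
HV = 1.854*30/0.2097^2 = 1265

1265


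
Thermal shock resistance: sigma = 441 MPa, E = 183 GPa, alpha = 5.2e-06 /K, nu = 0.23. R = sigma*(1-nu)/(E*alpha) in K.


R = 441*(1-0.23)/(183*1000*5.2e-06) = 357 K

357


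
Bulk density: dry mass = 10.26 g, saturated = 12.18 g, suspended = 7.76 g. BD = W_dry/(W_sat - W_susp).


BD = 10.26 / (12.18 - 7.76) = 10.26 / 4.42 = 2.321 g/cm^3

2.321


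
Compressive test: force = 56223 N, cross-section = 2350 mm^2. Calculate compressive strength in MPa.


CS = 56223 / 2350 = 23.9 MPa

23.9


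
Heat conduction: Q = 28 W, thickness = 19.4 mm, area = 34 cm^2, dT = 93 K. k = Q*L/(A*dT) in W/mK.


k = 28*19.4/1000/(34/10000*93) = 1.72 W/mK

1.72


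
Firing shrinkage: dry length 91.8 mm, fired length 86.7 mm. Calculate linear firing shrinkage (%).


FS = (91.8 - 86.7) / 91.8 * 100 = 5.56%

5.56


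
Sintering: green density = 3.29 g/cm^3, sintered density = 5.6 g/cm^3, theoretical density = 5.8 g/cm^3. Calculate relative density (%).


Relative = 5.6 / 5.8 * 100 = 96.6%

96.6


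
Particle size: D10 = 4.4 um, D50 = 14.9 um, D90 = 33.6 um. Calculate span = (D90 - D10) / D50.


Span = (33.6 - 4.4) / 14.9 = 29.2 / 14.9 = 1.96

1.96


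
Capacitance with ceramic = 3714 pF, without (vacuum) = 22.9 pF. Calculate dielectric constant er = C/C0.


er = 3714 / 22.9 = 162.18

162.18


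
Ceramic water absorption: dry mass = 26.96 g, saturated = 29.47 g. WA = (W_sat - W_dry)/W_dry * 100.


WA = (29.47 - 26.96) / 26.96 * 100 = 9.31%

9.31


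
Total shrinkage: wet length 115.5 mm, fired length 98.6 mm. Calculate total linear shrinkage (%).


TS = (115.5 - 98.6) / 115.5 * 100 = 14.63%

14.63


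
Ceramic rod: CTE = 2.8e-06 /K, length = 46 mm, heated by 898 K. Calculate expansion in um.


dL = 2.8e-06 * 46 * 898 * 1000 = 115.662 um

115.662


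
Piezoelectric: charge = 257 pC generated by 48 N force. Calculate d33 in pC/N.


d33 = 257 / 48 = 5.4 pC/N

5.4


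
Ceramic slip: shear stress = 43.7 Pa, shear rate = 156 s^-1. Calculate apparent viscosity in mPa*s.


eta = tau/gamma * 1000 = 43.7/156 * 1000 = 280.1 mPa*s

280.1


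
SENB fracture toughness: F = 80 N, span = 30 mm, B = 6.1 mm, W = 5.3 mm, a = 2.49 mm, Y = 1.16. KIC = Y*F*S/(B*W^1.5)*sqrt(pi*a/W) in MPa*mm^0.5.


KIC = 1.16*80*30/(6.1*5.3^1.5)*sqrt(pi*2.49/5.3) = 45.44

45.44


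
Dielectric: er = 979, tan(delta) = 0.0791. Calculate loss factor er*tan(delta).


Loss = 979 * 0.0791 = 77.439

77.439


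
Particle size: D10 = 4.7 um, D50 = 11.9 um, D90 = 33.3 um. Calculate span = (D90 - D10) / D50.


Span = (33.3 - 4.7) / 11.9 = 28.6 / 11.9 = 2.403

2.403


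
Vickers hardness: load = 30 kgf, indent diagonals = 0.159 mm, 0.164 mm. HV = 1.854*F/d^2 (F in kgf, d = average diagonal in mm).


d_avg = (0.159+0.164)/2 = 0.1615 mm
HV = 1.854*30/0.1615^2 = 2132

2132


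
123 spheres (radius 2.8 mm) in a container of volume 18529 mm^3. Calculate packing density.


V_sphere = 4/3*pi*2.8^3 = 91.9523 mm^3
Total V = 123*91.9523 = 11310.1329 mm^3
PD = 11310.1329 / 18529 = 0.61

0.61


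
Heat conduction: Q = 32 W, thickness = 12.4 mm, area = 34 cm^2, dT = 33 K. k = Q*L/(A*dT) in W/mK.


k = 32*12.4/1000/(34/10000*33) = 3.54 W/mK

3.54


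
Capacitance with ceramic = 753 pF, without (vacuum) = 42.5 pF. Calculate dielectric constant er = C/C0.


er = 753 / 42.5 = 17.72

17.72


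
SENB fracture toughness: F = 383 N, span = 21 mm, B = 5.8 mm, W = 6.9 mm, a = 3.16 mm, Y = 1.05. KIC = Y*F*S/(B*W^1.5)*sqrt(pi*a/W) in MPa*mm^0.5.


KIC = 1.05*383*21/(5.8*6.9^1.5)*sqrt(pi*3.16/6.9) = 96.36

96.36


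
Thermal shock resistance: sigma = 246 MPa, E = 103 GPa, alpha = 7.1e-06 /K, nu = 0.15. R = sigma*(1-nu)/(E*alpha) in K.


R = 246*(1-0.15)/(103*1000*7.1e-06) = 286 K

286


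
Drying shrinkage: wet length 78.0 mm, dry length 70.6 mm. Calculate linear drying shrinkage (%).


DS = (78.0 - 70.6) / 78.0 * 100 = 9.49%

9.49


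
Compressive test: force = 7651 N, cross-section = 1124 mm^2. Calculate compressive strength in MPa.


CS = 7651 / 1124 = 6.8 MPa

6.8


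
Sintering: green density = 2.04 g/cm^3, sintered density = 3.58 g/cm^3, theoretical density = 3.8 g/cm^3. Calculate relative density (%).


Relative = 3.58 / 3.8 * 100 = 94.2%

94.2


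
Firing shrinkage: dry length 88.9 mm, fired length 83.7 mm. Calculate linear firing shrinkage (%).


FS = (88.9 - 83.7) / 88.9 * 100 = 5.85%

5.85


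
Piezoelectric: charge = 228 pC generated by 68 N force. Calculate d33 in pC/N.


d33 = 228 / 68 = 3.4 pC/N

3.4


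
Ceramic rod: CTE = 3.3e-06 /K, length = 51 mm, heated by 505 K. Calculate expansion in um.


dL = 3.3e-06 * 51 * 505 * 1000 = 84.992 um

84.992


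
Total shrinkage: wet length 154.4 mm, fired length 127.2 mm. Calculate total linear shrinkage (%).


TS = (154.4 - 127.2) / 154.4 * 100 = 17.62%

17.62


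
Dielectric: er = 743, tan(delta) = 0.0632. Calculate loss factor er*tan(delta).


Loss = 743 * 0.0632 = 46.958

46.958


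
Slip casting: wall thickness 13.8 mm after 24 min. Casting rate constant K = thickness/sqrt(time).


K = 13.8 / sqrt(24) = 13.8 / 4.899 = 2.817 mm/min^0.5

2.817


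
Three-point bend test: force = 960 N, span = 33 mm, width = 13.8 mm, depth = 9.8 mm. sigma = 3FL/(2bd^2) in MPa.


sigma = 3*960*33/(2*13.8*9.8^2) = 35.9 MPa

35.9


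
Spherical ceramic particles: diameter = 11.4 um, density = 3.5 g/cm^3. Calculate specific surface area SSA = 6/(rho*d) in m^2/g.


SSA = 6 / (3.5 * 11.4) = 0.15 m^2/g

0.15


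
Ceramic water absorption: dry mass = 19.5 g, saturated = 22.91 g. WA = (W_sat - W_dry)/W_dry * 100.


WA = (22.91 - 19.5) / 19.5 * 100 = 17.49%

17.49


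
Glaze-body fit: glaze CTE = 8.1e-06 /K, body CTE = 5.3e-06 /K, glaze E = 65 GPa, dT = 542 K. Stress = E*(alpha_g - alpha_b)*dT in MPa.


Stress = 65*1000*(8.1e-06 - 5.3e-06)*542 = 98.6 MPa

98.6


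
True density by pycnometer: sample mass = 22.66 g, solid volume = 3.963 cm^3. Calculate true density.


TD = 22.66 / 3.963 = 5.718 g/cm^3

5.718


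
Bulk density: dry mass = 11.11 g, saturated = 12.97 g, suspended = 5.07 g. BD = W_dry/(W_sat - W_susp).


BD = 11.11 / (12.97 - 5.07) = 11.11 / 7.9 = 1.406 g/cm^3

1.406


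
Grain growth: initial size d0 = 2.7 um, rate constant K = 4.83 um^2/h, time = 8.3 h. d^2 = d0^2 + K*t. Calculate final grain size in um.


d^2 = 2.7^2 + 4.83*8.3 = 47.379
d = sqrt(47.379) = 6.88 um

6.88


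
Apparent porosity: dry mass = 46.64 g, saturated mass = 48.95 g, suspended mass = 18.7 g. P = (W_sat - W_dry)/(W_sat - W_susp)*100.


P = (48.95 - 46.64) / (48.95 - 18.7) * 100 = 2.31 / 30.25 * 100 = 7.6%

7.6


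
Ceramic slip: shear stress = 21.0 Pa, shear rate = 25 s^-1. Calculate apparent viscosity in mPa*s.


eta = tau/gamma * 1000 = 21.0/25 * 1000 = 840.0 mPa*s

840.0


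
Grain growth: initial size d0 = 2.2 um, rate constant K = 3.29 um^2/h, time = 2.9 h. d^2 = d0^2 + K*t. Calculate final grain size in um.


d^2 = 2.2^2 + 3.29*2.9 = 14.381
d = sqrt(14.381) = 3.79 um

3.79


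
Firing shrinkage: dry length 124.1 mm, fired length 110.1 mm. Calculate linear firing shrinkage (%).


FS = (124.1 - 110.1) / 124.1 * 100 = 11.28%

11.28


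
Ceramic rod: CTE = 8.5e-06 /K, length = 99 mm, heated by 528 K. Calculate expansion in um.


dL = 8.5e-06 * 99 * 528 * 1000 = 444.312 um

444.312


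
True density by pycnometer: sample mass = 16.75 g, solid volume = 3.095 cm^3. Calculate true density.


TD = 16.75 / 3.095 = 5.412 g/cm^3

5.412


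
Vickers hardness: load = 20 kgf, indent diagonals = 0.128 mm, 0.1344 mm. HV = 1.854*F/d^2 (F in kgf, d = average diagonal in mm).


d_avg = (0.128+0.1344)/2 = 0.1312 mm
HV = 1.854*20/0.1312^2 = 2154

2154


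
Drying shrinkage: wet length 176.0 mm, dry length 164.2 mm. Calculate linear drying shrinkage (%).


DS = (176.0 - 164.2) / 176.0 * 100 = 6.7%

6.7


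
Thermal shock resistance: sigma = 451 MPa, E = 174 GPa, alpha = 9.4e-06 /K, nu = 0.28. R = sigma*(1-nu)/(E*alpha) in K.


R = 451*(1-0.28)/(174*1000*9.4e-06) = 199 K

199


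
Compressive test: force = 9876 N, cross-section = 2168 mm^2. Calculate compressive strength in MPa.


CS = 9876 / 2168 = 4.6 MPa

4.6


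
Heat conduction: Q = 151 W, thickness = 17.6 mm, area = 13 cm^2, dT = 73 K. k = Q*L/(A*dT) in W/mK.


k = 151*17.6/1000/(13/10000*73) = 28.0 W/mK

28.0


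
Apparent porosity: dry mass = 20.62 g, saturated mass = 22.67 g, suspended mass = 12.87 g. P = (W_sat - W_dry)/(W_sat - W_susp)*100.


P = (22.67 - 20.62) / (22.67 - 12.87) * 100 = 2.05 / 9.8 * 100 = 20.9%

20.9


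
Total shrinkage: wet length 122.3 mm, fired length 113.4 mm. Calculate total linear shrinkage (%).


TS = (122.3 - 113.4) / 122.3 * 100 = 7.28%

7.28


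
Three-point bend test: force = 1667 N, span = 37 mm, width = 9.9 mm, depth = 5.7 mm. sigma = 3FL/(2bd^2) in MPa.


sigma = 3*1667*37/(2*9.9*5.7^2) = 287.6 MPa

287.6


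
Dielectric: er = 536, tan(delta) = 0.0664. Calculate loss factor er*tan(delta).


Loss = 536 * 0.0664 = 35.59

35.59


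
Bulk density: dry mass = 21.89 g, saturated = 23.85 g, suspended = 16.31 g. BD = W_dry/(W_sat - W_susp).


BD = 21.89 / (23.85 - 16.31) = 21.89 / 7.54 = 2.903 g/cm^3

2.903


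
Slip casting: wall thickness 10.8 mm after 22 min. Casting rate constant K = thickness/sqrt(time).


K = 10.8 / sqrt(22) = 10.8 / 4.6904 = 2.303 mm/min^0.5

2.303


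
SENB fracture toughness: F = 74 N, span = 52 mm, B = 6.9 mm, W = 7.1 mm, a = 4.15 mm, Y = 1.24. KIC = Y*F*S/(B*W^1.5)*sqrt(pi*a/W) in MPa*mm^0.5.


KIC = 1.24*74*52/(6.9*7.1^1.5)*sqrt(pi*4.15/7.1) = 49.53

49.53


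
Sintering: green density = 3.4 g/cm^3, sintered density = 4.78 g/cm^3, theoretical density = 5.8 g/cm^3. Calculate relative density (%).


Relative = 4.78 / 5.8 * 100 = 82.4%

82.4


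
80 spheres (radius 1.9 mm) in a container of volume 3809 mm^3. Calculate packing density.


V_sphere = 4/3*pi*1.9^3 = 28.7309 mm^3
Total V = 80*28.7309 = 2298.472 mm^3
PD = 2298.472 / 3809 = 0.603

0.603


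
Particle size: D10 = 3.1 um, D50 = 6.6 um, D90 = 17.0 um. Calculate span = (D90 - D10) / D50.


Span = (17.0 - 3.1) / 6.6 = 13.9 / 6.6 = 2.106

2.106


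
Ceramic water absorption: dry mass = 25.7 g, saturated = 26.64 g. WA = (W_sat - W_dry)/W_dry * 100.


WA = (26.64 - 25.7) / 25.7 * 100 = 3.66%

3.66


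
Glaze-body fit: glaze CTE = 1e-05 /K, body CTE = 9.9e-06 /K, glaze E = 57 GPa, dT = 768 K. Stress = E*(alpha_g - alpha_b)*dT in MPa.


Stress = 57*1000*(1e-05 - 9.9e-06)*768 = 4.4 MPa

4.4


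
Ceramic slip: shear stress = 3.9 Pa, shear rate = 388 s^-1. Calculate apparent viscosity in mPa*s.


eta = tau/gamma * 1000 = 3.9/388 * 1000 = 10.1 mPa*s

10.1


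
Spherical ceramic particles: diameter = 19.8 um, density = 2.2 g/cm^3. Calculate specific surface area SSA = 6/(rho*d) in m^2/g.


SSA = 6 / (2.2 * 19.8) = 0.138 m^2/g

0.138


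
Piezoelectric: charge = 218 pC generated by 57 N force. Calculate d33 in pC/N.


d33 = 218 / 57 = 3.8 pC/N

3.8


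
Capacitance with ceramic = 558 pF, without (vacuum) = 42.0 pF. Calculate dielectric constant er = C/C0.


er = 558 / 42.0 = 13.29

13.29


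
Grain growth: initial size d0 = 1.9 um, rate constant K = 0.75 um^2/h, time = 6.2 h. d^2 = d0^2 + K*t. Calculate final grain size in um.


d^2 = 1.9^2 + 0.75*6.2 = 8.26
d = sqrt(8.26) = 2.87 um

2.87


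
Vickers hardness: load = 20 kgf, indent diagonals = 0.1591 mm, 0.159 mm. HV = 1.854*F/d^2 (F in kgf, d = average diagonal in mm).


d_avg = (0.1591+0.159)/2 = 0.15905 mm
HV = 1.854*20/0.15905^2 = 1466

1466


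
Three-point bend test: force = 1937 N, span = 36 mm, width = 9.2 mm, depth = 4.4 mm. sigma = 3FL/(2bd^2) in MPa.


sigma = 3*1937*36/(2*9.2*4.4^2) = 587.3 MPa

587.3


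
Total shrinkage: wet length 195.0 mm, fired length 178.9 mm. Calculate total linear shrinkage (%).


TS = (195.0 - 178.9) / 195.0 * 100 = 8.26%

8.26


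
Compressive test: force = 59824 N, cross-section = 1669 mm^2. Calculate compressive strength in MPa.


CS = 59824 / 1669 = 35.8 MPa

35.8


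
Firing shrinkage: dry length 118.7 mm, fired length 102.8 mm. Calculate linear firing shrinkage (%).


FS = (118.7 - 102.8) / 118.7 * 100 = 13.4%

13.4


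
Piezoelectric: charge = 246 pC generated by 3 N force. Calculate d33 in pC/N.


d33 = 246 / 3 = 82.0 pC/N

82.0


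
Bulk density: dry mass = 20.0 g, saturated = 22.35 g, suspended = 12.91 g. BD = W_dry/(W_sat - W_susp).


BD = 20.0 / (22.35 - 12.91) = 20.0 / 9.44 = 2.119 g/cm^3

2.119


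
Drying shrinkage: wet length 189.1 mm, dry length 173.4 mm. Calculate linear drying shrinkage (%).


DS = (189.1 - 173.4) / 189.1 * 100 = 8.3%

8.3


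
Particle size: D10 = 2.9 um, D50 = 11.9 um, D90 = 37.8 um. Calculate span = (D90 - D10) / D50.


Span = (37.8 - 2.9) / 11.9 = 34.9 / 11.9 = 2.933

2.933


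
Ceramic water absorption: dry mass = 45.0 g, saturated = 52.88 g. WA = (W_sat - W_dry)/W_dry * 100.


WA = (52.88 - 45.0) / 45.0 * 100 = 17.51%

17.51


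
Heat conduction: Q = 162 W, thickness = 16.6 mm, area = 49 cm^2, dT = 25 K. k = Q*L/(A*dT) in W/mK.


k = 162*16.6/1000/(49/10000*25) = 21.95 W/mK

21.95


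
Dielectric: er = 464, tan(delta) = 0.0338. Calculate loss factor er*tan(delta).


Loss = 464 * 0.0338 = 15.683

15.683


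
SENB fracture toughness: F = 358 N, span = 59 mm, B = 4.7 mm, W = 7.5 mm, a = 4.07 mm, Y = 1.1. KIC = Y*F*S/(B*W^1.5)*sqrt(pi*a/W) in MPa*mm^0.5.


KIC = 1.1*358*59/(4.7*7.5^1.5)*sqrt(pi*4.07/7.5) = 314.25

314.25


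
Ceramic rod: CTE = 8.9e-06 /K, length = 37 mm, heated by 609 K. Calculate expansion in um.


dL = 8.9e-06 * 37 * 609 * 1000 = 200.544 um

200.544


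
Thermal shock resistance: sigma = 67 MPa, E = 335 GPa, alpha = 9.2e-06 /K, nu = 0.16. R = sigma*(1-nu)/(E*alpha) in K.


R = 67*(1-0.16)/(335*1000*9.2e-06) = 18 K

18


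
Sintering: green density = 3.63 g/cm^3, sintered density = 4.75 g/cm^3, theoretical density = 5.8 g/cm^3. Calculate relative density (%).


Relative = 4.75 / 5.8 * 100 = 81.9%

81.9


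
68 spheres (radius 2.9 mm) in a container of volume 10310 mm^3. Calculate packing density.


V_sphere = 4/3*pi*2.9^3 = 102.1604 mm^3
Total V = 68*102.1604 = 6946.9072 mm^3
PD = 6946.9072 / 10310 = 0.674

0.674


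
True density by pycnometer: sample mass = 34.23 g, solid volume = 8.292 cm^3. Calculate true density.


TD = 34.23 / 8.292 = 4.128 g/cm^3

4.128


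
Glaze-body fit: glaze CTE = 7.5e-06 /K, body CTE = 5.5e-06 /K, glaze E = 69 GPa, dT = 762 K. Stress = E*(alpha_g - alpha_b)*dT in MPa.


Stress = 69*1000*(7.5e-06 - 5.5e-06)*762 = 105.2 MPa

105.2


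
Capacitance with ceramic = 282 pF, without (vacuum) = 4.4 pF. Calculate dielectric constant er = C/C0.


er = 282 / 4.4 = 64.09

64.09


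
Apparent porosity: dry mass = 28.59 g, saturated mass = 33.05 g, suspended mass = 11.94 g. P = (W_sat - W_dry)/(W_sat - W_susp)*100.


P = (33.05 - 28.59) / (33.05 - 11.94) * 100 = 4.46 / 21.11 * 100 = 21.1%

21.1
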